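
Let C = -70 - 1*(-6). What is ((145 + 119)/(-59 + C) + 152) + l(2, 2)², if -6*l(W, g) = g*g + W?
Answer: 6185/41 ≈ 150.85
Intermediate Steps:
C = -64 (C = -70 + 6 = -64)
l(W, g) = -W/6 - g²/6 (l(W, g) = -(g*g + W)/6 = -(g² + W)/6 = -(W + g²)/6 = -W/6 - g²/6)
((145 + 119)/(-59 + C) + 152) + l(2, 2)² = ((145 + 119)/(-59 - 64) + 152) + (-⅙*2 - ⅙*2²)² = (264/(-123) + 152) + (-⅓ - ⅙*4)² = (264*(-1/123) + 152) + (-⅓ - ⅔)² = (-88/41 + 152) + (-1)² = 6144/41 + 1 = 6185/41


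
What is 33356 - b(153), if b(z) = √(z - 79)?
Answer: 33356 - √74 ≈ 33347.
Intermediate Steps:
b(z) = √(-79 + z)
33356 - b(153) = 33356 - √(-79 + 153) = 33356 - √74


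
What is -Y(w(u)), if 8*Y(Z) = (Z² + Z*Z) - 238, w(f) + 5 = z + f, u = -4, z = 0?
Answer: 19/2 ≈ 9.5000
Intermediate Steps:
w(f) = -5 + f (w(f) = -5 + (0 + f) = -5 + f)
Y(Z) = -119/4 + Z²/4 (Y(Z) = ((Z² + Z*Z) - 238)/8 = ((Z² + Z²) - 238)/8 = (2*Z² - 238)/8 = (-238 + 2*Z²)/8 = -119/4 + Z²/4)
-Y(w(u)) = -(-119/4 + (-5 - 4)²/4) = -(-119/4 + (¼)*(-9)²) = -(-119/4 + (¼)*81) = -(-119/4 + 81/4) = -1*(-19/2) = 19/2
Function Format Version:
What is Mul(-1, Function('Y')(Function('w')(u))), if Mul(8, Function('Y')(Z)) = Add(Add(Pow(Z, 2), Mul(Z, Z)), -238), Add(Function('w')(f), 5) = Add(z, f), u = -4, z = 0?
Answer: Rational(19, 2) ≈ 9.5000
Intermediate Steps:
Function('w')(f) = Add(-5, f) (Function('w')(f) = Add(-5, Add(0, f)) = Add(-5, f))
Function('Y')(Z) = Add(Rational(-119, 4), Mul(Rational(1, 4), Pow(Z, 2))) (Function('Y')(Z) = Mul(Rational(1, 8), Add(Add(Pow(Z, 2), Mul(Z, Z)), -238)) = Mul(Rational(1, 8), Add(Add(Pow(Z, 2), Pow(Z, 2)), -238)) = Mul(Rational(1, 8), Add(Mul(2, Pow(Z, 2)), -238)) = Mul(Rational(1, 8), Add(-238, Mul(2, Pow(Z, 2)))) = Add(Rational(-119, 4), Mul(Rational(1, 4), Pow(Z, 2))))
Mul(-1, Function('Y')(Function('w')(u))) = Mul(-1, Add(Rational(-119, 4), Mul(Rational(1, 4), Pow(Add(-5, -4), 2)))) = Mul(-1, Add(Rational(-119, 4), Mul(Rational(1, 4), Pow(-9, 2)))) = Mul(-1, Add(Rational(-119, 4), Mul(Rational(1, 4), 81))) = Mul(-1, Add(Rational(-119, 4), Rational(81, 4))) = Mul(-1, Rational(-19, 2)) = Rational(19, 2)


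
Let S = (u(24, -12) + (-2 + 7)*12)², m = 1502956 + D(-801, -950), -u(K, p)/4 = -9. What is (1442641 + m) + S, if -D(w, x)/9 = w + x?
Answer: 2970572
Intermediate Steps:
u(K, p) = 36 (u(K, p) = -4*(-9) = 36)
D(w, x) = -9*w - 9*x (D(w, x) = -9*(w + x) = -9*w - 9*x)
m = 1518715 (m = 1502956 + (-9*(-801) - 9*(-950)) = 1502956 + (7209 + 8550) = 1502956 + 15759 = 1518715)
S = 9216 (S = (36 + (-2 + 7)*12)² = (36 + 5*12)² = (36 + 60)² = 96² = 9216)
(1442641 + m) + S = (1442641 + 1518715) + 9216 = 2961356 + 9216 = 2970572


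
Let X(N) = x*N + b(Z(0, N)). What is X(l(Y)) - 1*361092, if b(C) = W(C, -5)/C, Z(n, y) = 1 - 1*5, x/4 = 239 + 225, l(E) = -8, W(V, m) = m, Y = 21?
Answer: -1503755/4 ≈ -3.7594e+5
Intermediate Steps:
x = 1856 (x = 4*(239 + 225) = 4*464 = 1856)
Z(n, y) = -4 (Z(n, y) = 1 - 5 = -4)
b(C) = -5/C
X(N) = 5/4 + 1856*N (X(N) = 1856*N - 5/(-4) = 1856*N - 5*(-1/4) = 1856*N + 5/4 = 5/4 + 1856*N)
X(l(Y)) - 1*361092 = (5/4 + 1856*(-8)) - 1*361092 = (5/4 - 14848) - 361092 = -59387/4 - 361092 = -1503755/4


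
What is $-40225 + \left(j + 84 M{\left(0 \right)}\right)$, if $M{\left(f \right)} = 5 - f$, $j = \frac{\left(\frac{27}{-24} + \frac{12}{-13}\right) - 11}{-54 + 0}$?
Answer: $- \frac{223543523}{5616} \approx -39805.0$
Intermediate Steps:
$j = \frac{1357}{5616}$ ($j = \frac{\left(27 \left(- \frac{1}{24}\right) + 12 \left(- \frac{1}{13}\right)\right) - 11}{-54} = \left(\left(- \frac{9}{8} - \frac{12}{13}\right) - 11\right) \left(- \frac{1}{54}\right) = \left(- \frac{213}{104} - 11\right) \left(- \frac{1}{54}\right) = \left(- \frac{1357}{104}\right) \left(- \frac{1}{54}\right) = \frac{1357}{5616} \approx 0.24163$)
$-40225 + \left(j + 84 M{\left(0 \right)}\right) = -40225 + \left(\frac{1357}{5616} + 84 \left(5 - 0\right)\right) = -40225 + \left(\frac{1357}{5616} + 84 \left(5 + 0\right)\right) = -40225 + \left(\frac{1357}{5616} + 84 \cdot 5\right) = -40225 + \left(\frac{1357}{5616} + 420\right) = -40225 + \frac{2360077}{5616} = - \frac{223543523}{5616}$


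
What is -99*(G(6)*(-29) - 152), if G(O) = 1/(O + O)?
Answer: 61149/4 ≈ 15287.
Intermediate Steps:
G(O) = 1/(2*O)
-99*(G(6)*(-29) - 152) = -99*(((1/2)/6)*(-29) - 152) = -99*(((1/2)*(1/6))*(-29) - 152) = -99*((1/12)*(-29) - 152) = -99*(-29/12 - 152) = -99*(-1853/12) = 61149/4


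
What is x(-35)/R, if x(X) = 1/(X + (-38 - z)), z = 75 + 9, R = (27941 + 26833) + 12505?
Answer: -1/10562803 ≈ -9.4672e-8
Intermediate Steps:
R = 67279 (R = 54774 + 12505 = 67279)
z = 84
x(X) = 1/(-122 + X) (x(X) = 1/(X + (-38 - 1*84)) = 1/(X + (-38 - 84)) = 1/(X - 122) = 1/(-122 + X))
x(-35)/R = 1/(-122 - 35*67279) = (1/67279)/(-157) = -1/157*1/67279 = -1/10562803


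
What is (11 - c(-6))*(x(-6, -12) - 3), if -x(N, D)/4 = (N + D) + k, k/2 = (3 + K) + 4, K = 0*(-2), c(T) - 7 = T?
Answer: 130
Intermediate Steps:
c(T) = 7 + T
K = 0
k = 14 (k = 2*((3 + 0) + 4) = 2*(3 + 4) = 2*7 = 14)
x(N, D) = -56 - 4*D - 4*N (x(N, D) = -4*((N + D) + 14) = -4*((D + N) + 14) = -4*(14 + D + N) = -56 - 4*D - 4*N)
(11 - c(-6))*(x(-6, -12) - 3) = (11 - (7 - 6))*((-56 - 4*(-12) - 4*(-6)) - 3) = (11 - 1*1)*((-56 + 48 + 24) - 3) = (11 - 1)*(16 - 3) = 10*13 = 130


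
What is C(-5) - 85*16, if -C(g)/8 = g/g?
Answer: -1368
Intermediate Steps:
C(g) = -8 (C(g) = -8*g/g = -8*1 = -8)
C(-5) - 85*16 = -8 - 85*16 = -8 - 1360 = -1368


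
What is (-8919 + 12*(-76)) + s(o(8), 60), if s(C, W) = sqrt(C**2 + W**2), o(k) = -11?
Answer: -9770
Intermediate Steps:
(-8919 + 12*(-76)) + s(o(8), 60) = (-8919 + 12*(-76)) + sqrt((-11)**2 + 60**2) = (-8919 - 912) + sqrt(121 + 3600) = -9831 + sqrt(3721) = -9831 + 61 = -9770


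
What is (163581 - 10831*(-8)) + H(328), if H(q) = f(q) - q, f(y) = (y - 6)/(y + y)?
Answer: 81967689/328 ≈ 2.4990e+5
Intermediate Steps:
f(y) = (-6 + y)/(2*y) (f(y) = (-6 + y)/((2*y)) = (-6 + y)*(1/(2*y)) = (-6 + y)/(2*y))
H(q) = -q + (-6 + q)/(2*q) (H(q) = (-6 + q)/(2*q) - q = -q + (-6 + q)/(2*q))
(163581 - 10831*(-8)) + H(328) = (163581 - 10831*(-8)) + (½ - 1*328 - 3/328) = (163581 + 86648) + (½ - 328 - 3*1/328) = 250229 + (½ - 328 - 3/328) = 250229 - 107423/328 = 81967689/328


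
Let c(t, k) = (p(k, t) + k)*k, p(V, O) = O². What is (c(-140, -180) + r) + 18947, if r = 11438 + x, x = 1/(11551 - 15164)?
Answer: -12519821796/3613 ≈ -3.4652e+6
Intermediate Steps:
x = -1/3613 (x = 1/(-3613) = -1/3613 ≈ -0.00027678)
c(t, k) = k*(k + t²) (c(t, k) = (t² + k)*k = (k + t²)*k = k*(k + t²))
r = 41325493/3613 (r = 11438 - 1/3613 = 41325493/3613 ≈ 11438.)
(c(-140, -180) + r) + 18947 = (-180*(-180 + (-140)²) + 41325493/3613) + 18947 = (-180*(-180 + 19600) + 41325493/3613) + 18947 = (-180*19420 + 41325493/3613) + 18947 = (-3495600 + 41325493/3613) + 18947 = -12588277307/3613 + 18947 = -12519821796/3613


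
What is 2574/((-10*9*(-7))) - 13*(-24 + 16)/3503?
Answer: 504569/122605 ≈ 4.1154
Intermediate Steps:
2574/((-10*9*(-7))) - 13*(-24 + 16)/3503 = 2574/((-90*(-7))) - 13*(-8)*(1/3503) = 2574/630 + 104*(1/3503) = 2574*(1/630) + 104/3503 = 143/35 + 104/3503 = 504569/122605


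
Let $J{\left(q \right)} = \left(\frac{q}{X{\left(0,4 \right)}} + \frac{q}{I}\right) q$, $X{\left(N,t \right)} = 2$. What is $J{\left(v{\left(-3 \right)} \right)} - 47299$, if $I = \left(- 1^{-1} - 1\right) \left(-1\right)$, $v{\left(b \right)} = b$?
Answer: $-47290$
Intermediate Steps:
$I = 2$ ($I = \left(\left(-1\right) 1 - 1\right) \left(-1\right) = \left(-1 - 1\right) \left(-1\right) = \left(-2\right) \left(-1\right) = 2$)
$J{\left(q \right)} = q^{2}$ ($J{\left(q \right)} = \left(\frac{q}{2} + \frac{q}{2}\right) q = q q = q^{2}$)
$J{\left(v{\left(-3 \right)} \right)} - 47299 = \left(-3\right)^{2} - 47299 = 9 - 47299 = -47290$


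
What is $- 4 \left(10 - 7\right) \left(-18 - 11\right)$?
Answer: $348$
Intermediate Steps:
$- 4 \left(10 - 7\right) \left(-18 - 11\right) = - 4 \cdot 3 \left(-29\right) = \left(-4\right) \left(-87\right) = 348$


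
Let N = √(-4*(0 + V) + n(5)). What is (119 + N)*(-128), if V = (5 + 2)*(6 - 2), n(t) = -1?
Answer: -15232 - 128*I*√113 ≈ -15232.0 - 1360.7*I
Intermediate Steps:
V = 28 (V = 7*4 = 28)
N = I*√113 (N = √(-4*(0 + 28) - 1) = √(-4*28 - 1) = √(-112 - 1) = √(-113) = I*√113 ≈ 10.63*I)
(119 + N)*(-128) = (119 + I*√113)*(-128) = -15232 - 128*I*√113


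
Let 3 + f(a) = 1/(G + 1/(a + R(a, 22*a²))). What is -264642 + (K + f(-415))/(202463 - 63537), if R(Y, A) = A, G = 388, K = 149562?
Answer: -27021756051261430269/102107246671003 ≈ -2.6464e+5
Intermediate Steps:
f(a) = -3 + 1/(388 + 1/(a + 22*a²))
-264642 + (K + f(-415))/(202463 - 63537) = -264642 + (149562 + (-3 - 25586*(-415)² - 1163*(-415))/(1 + 388*(-415) + 8536*(-415)²))/(202463 - 63537) = -264642 + (149562 + (-3 - 25586*172225 + 482645)/(1 - 161020 + 8536*172225))/138926 = -264642 + (149562 + (-3 - 4406548850 + 482645)/(1 - 161020 + 1470112600))*(1/138926) = -264642 + (149562 - 4406066208/1469951581)*(1/138926) = -264642 + (219844492291314/1469951581)*(1/138926) = -264642 + 109922246145657/102107246671003 = -27021756051261430269/102107246671003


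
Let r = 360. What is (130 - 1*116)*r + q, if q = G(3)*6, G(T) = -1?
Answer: 5034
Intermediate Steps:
q = -6 (q = -1*6 = -6)
(130 - 1*116)*r + q = (130 - 1*116)*360 - 6 = (130 - 116)*360 - 6 = 14*360 - 6 = 5040 - 6 = 5034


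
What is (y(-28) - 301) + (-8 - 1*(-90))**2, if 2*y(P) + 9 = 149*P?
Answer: 8665/2 ≈ 4332.5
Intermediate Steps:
y(P) = -9/2 + 149*P/2 (y(P) = -9/2 + (149*P)/2 = -9/2 + 149*P/2)
(y(-28) - 301) + (-8 - 1*(-90))**2 = ((-9/2 + (149/2)*(-28)) - 301) + (-8 - 1*(-90))**2 = ((-9/2 - 2086) - 301) + (-8 + 90)**2 = (-4181/2 - 301) + 82**2 = -4783/2 + 6724 = 8665/2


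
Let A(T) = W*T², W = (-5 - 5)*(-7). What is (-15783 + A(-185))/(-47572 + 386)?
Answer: -2379967/47186 ≈ -50.438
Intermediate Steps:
W = 70 (W = -10*(-7) = 70)
A(T) = 70*T²
(-15783 + A(-185))/(-47572 + 386) = (-15783 + 70*(-185)²)/(-47572 + 386) = (-15783 + 70*34225)/(-47186) = (-15783 + 2395750)*(-1/47186) = 2379967*(-1/47186) = -2379967/47186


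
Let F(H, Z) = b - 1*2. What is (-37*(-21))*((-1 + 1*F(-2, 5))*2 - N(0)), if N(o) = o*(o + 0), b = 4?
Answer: 1554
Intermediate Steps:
F(H, Z) = 2 (F(H, Z) = 4 - 1*2 = 4 - 2 = 2)
N(o) = o**2 (N(o) = o*o = o**2)
(-37*(-21))*((-1 + 1*F(-2, 5))*2 - N(0)) = (-37*(-21))*((-1 + 1*2)*2 - 1*0**2) = 777*((-1 + 2)*2 - 1*0) = 777*(1*2 + 0) = 777*(2 + 0) = 777*2 = 1554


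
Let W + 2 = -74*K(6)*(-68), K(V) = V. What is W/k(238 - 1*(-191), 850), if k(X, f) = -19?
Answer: -30190/19 ≈ -1588.9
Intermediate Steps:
W = 30190 (W = -2 - 74*6*(-68) = -2 - 444*(-68) = -2 + 30192 = 30190)
W/k(238 - 1*(-191), 850) = 30190/(-19) = 30190*(-1/19) = -30190/19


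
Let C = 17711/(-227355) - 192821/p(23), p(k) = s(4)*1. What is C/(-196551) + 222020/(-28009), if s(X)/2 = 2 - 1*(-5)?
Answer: -137671361804019719/17522876764588230 ≈ -7.8567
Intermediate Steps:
s(X) = 14 (s(X) = 2*(2 - 1*(-5)) = 2*(2 + 5) = 2*7 = 14)
p(k) = 14 (p(k) = 14*1 = 14)
C = -43839066409/3182970 (C = 17711/(-227355) - 192821/14 = 17711*(-1/227355) - 192821*1/14 = -17711/227355 - 192821/14 = -43839066409/3182970 ≈ -13773.)
C/(-196551) + 222020/(-28009) = -43839066409/3182970/(-196551) + 222020/(-28009) = -43839066409/3182970*(-1/196551) + 222020*(-1/28009) = 43839066409/625615936470 - 222020/28009 = -137671361804019719/17522876764588230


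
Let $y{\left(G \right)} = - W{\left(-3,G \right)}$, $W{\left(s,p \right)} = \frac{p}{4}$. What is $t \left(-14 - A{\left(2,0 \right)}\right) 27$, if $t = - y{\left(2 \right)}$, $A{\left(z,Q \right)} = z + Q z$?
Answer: $-216$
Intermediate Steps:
$W{\left(s,p \right)} = \frac{p}{4}$ ($W{\left(s,p \right)} = p \frac{1}{4} = \frac{p}{4}$)
$y{\left(G \right)} = - \frac{G}{4}$
$t = \frac{1}{2}$ ($t = - \frac{\left(-1\right) 2}{4} = \left(-1\right) \left(- \frac{1}{2}\right) = \frac{1}{2} \approx 0.5$)
$t \left(-14 - A{\left(2,0 \right)}\right) 27 = \frac{-14 - 2 \left(1 + 0\right)}{2} \cdot 27 = \frac{-14 - 2 \cdot 1}{2} \cdot 27 = \frac{-14 - 2}{2} \cdot 27 = \frac{1}{2} \left(-16\right) 27 = \left(-8\right) 27 = -216$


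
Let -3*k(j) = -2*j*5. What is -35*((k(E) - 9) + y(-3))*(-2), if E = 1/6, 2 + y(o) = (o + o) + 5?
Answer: -7210/9 ≈ -801.11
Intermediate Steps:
y(o) = 3 + 2*o (y(o) = -2 + ((o + o) + 5) = -2 + (2*o + 5) = -2 + (5 + 2*o) = 3 + 2*o)
E = 1/6 (E = 1*(1/6) = 1/6 ≈ 0.16667)
k(j) = 10*j/3 (k(j) = -(-2*j)*5/3 = -(-10)*j/3 = 10*j/3)
-35*((k(E) - 9) + y(-3))*(-2) = -35*(((10/3)*(1/6) - 9) + (3 + 2*(-3)))*(-2) = -35*((5/9 - 9) + (3 - 6))*(-2) = -35*(-76/9 - 3)*(-2) = -35*(-103/9)*(-2) = (3605/9)*(-2) = -7210/9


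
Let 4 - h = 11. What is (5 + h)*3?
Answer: -6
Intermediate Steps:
h = -7 (h = 4 - 1*11 = 4 - 11 = -7)
(5 + h)*3 = (5 - 7)*3 = -2*3 = -6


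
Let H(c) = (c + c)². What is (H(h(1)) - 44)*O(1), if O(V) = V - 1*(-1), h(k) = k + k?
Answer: -56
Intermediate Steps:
h(k) = 2*k
O(V) = 1 + V (O(V) = V + 1 = 1 + V)
H(c) = 4*c² (H(c) = (2*c)² = 4*c²)
(H(h(1)) - 44)*O(1) = (4*(2*1)² - 44)*(1 + 1) = (4*2² - 44)*2 = (4*4 - 44)*2 = (16 - 44)*2 = -28*2 = -56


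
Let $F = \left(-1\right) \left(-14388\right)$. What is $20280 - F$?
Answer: $5892$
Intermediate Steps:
$F = 14388$
$20280 - F = 20280 - 14388 = 5892$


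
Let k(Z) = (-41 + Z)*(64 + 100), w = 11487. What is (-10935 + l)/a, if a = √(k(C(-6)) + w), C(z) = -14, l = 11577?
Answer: 642*√2467/2467 ≈ 12.926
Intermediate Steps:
k(Z) = -6724 + 164*Z (k(Z) = (-41 + Z)*164 = -6724 + 164*Z)
a = √2467 (a = √((-6724 + 164*(-14)) + 11487) = √((-6724 - 2296) + 11487) = √(-9020 + 11487) = √2467 ≈ 49.669)
(-10935 + l)/a = (-10935 + 11577)/(√2467) = 642*(√2467/2467) = 642*√2467/2467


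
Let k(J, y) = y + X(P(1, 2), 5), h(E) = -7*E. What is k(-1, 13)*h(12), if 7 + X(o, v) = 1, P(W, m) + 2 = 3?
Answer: -588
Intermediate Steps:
P(W, m) = 1 (P(W, m) = -2 + 3 = 1)
X(o, v) = -6 (X(o, v) = -7 + 1 = -6)
k(J, y) = -6 + y (k(J, y) = y - 6 = -6 + y)
k(-1, 13)*h(12) = (-6 + 13)*(-7*12) = 7*(-84) = -588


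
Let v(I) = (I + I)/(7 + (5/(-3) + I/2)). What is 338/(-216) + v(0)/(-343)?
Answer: -169/108 ≈ -1.5648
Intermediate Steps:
v(I) = 2*I/(16/3 + I/2) (v(I) = (2*I)/(7 + (5*(-⅓) + I*(½))) = (2*I)/(7 + (-5/3 + I/2)) = (2*I)/(16/3 + I/2) = 2*I/(16/3 + I/2))
338/(-216) + v(0)/(-343) = 338/(-216) + (12*0/(32 + 3*0))/(-343) = 338*(-1/216) + (12*0/(32 + 0))*(-1/343) = -169/108 + (12*0/32)*(-1/343) = -169/108 + (12*0*(1/32))*(-1/343) = -169/108 + 0*(-1/343) = -169/108 + 0 = -169/108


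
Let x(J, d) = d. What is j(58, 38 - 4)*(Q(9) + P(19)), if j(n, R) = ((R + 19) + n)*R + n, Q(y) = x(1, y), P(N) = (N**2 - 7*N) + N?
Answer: 980992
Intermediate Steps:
P(N) = N**2 - 6*N
Q(y) = y
j(n, R) = n + R*(19 + R + n) (j(n, R) = ((19 + R) + n)*R + n = (19 + R + n)*R + n = R*(19 + R + n) + n = n + R*(19 + R + n))
j(58, 38 - 4)*(Q(9) + P(19)) = (58 + (38 - 4)**2 + 19*(38 - 4) + (38 - 4)*58)*(9 + 19*(-6 + 19)) = (58 + 34**2 + 19*34 + 34*58)*(9 + 19*13) = (58 + 1156 + 646 + 1972)*(9 + 247) = 3832*256 = 980992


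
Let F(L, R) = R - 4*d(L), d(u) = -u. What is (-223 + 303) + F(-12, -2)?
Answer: 30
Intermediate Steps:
F(L, R) = R + 4*L (F(L, R) = R - (-4)*L = R + 4*L)
(-223 + 303) + F(-12, -2) = (-223 + 303) + (-2 + 4*(-12)) = 80 + (-2 - 48) = 80 - 50 = 30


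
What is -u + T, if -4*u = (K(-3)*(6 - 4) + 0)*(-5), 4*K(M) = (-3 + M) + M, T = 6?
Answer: 93/8 ≈ 11.625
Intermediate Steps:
K(M) = -¾ + M/2 (K(M) = ((-3 + M) + M)/4 = (-3 + 2*M)/4 = -¾ + M/2)
u = -45/8 (u = -((-¾ + (½)*(-3))*(6 - 4) + 0)*(-5)/4 = -((-¾ - 3/2)*2 + 0)*(-5)/4 = -(-9/4*2 + 0)*(-5)/4 = -(-9/2 + 0)*(-5)/4 = -(-9)*(-5)/8 = -¼*45/2 = -45/8 ≈ -5.6250)
-u + T = -1*(-45/8) + 6 = 45/8 + 6 = 93/8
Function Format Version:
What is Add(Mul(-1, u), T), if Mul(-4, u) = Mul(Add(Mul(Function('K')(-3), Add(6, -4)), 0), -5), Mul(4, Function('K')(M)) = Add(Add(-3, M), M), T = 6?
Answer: Rational(93, 8) ≈ 11.625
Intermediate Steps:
Function('K')(M) = Add(Rational(-3, 4), Mul(Rational(1, 2), M)) (Function('K')(M) = Mul(Rational(1, 4), Add(Add(-3, M), M)) = Mul(Rational(1, 4), Add(-3, Mul(2, M))) = Add(Rational(-3, 4), Mul(Rational(1, 2), M)))
u = Rational(-45, 8) (u = Mul(Rational(-1, 4), Mul(Add(Mul(Add(Rational(-3, 4), Mul(Rational(1, 2), -3)), Add(6, -4)), 0), -5)) = Mul(Rational(-1, 4), Mul(Add(Mul(Add(Rational(-3, 4), Rational(-3, 2)), 2), 0), -5)) = Mul(Rational(-1, 4), Mul(Add(Mul(Rational(-9, 4), 2), 0), -5)) = Mul(Rational(-1, 4), Mul(Add(Rational(-9, 2), 0), -5)) = Mul(Rational(-1, 4), Mul(Rational(-9, 2), -5)) = Mul(Rational(-1, 4), Rational(45, 2)) = Rational(-45, 8) ≈ -5.6250)
Add(Mul(-1, u), T) = Add(Mul(-1, Rational(-45, 8)), 6) = Add(Rational(45, 8), 6) = Rational(93, 8)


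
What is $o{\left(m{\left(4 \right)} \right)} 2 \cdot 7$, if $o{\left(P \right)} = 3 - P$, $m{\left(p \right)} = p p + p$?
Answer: $-238$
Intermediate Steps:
$m{\left(p \right)} = p + p^{2}$ ($m{\left(p \right)} = p^{2} + p = p + p^{2}$)
$o{\left(m{\left(4 \right)} \right)} 2 \cdot 7 = \left(3 - 4 \left(1 + 4\right)\right) 2 \cdot 7 = \left(3 - 4 \cdot 5\right) 2 \cdot 7 = \left(3 - 20\right) 2 \cdot 7 = \left(-17\right) 2 \cdot 7 = \left(-34\right) 7 = -238$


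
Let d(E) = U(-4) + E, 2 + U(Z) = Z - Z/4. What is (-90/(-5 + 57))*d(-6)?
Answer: 495/26 ≈ 19.038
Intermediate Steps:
U(Z) = -2 + 3*Z/4 (U(Z) = -2 + (Z - Z/4) = -2 + 3*Z/4)
d(E) = -5 + E (d(E) = (-2 + (3/4)*(-4)) + E = (-2 - 3) + E = -5 + E)
(-90/(-5 + 57))*d(-6) = (-90/(-5 + 57))*(-5 - 6) = -90/52*(-11) = -90*1/52*(-11) = -45/26*(-11) = 495/26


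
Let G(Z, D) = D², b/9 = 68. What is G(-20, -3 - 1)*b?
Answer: 9792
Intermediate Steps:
b = 612 (b = 9*68 = 612)
G(-20, -3 - 1)*b = (-3 - 1)²*612 = (-4)²*612 = 16*612 = 9792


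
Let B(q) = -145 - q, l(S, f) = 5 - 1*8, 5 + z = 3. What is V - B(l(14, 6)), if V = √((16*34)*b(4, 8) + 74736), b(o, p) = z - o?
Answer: 142 + 4*√4467 ≈ 409.34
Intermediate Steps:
z = -2 (z = -5 + 3 = -2)
b(o, p) = -2 - o
l(S, f) = -3 (l(S, f) = 5 - 8 = -3)
V = 4*√4467 (V = √((16*34)*(-2 - 1*4) + 74736) = √(544*(-2 - 4) + 74736) = √(544*(-6) + 74736) = √(-3264 + 74736) = √71472 = 4*√4467 ≈ 267.34)
V - B(l(14, 6)) = 4*√4467 - (-145 - 1*(-3)) = 4*√4467 - (-145 + 3) = 4*√4467 - 1*(-142) = 4*√4467 + 142 = 142 + 4*√4467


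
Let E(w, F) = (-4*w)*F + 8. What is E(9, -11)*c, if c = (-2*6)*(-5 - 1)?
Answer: 29088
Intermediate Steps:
E(w, F) = 8 - 4*F*w (E(w, F) = -4*F*w + 8 = 8 - 4*F*w)
c = 72 (c = -12*(-6) = 72)
E(9, -11)*c = (8 - 4*(-11)*9)*72 = (8 + 396)*72 = 404*72 = 29088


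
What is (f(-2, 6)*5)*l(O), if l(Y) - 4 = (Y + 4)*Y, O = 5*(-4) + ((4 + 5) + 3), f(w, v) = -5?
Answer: -900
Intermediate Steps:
O = -8 (O = -20 + (9 + 3) = -20 + 12 = -8)
l(Y) = 4 + Y*(4 + Y) (l(Y) = 4 + (Y + 4)*Y = 4 + (4 + Y)*Y = 4 + Y*(4 + Y))
(f(-2, 6)*5)*l(O) = (-5*5)*(4 + (-8)² + 4*(-8)) = -25*(4 + 64 - 32) = -25*36 = -900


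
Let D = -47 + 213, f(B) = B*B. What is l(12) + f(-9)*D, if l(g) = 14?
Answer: 13460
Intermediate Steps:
f(B) = B²
D = 166
l(12) + f(-9)*D = 14 + (-9)²*166 = 14 + 81*166 = 14 + 13446 = 13460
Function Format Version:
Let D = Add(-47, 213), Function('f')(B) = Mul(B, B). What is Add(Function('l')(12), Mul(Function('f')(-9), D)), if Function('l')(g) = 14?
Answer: 13460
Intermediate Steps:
Function('f')(B) = Pow(B, 2)
D = 166
Add(Function('l')(12), Mul(Function('f')(-9), D)) = Add(14, Mul(Pow(-9, 2), 166)) = Add(14, Mul(81, 166)) = Add(14, 13446) = 13460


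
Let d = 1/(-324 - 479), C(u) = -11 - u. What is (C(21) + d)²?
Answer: 660335809/644809 ≈ 1024.1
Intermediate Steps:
d = -1/803 (d = 1/(-803) = -1/803 ≈ -0.0012453)
(C(21) + d)² = ((-11 - 1*21) - 1/803)² = ((-11 - 21) - 1/803)² = (-32 - 1/803)² = (-25697/803)² = 660335809/644809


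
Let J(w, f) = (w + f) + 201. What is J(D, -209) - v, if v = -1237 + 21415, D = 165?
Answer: -20021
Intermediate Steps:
v = 20178
J(w, f) = 201 + f + w (J(w, f) = (f + w) + 201 = 201 + f + w)
J(D, -209) - v = (201 - 209 + 165) - 1*20178 = 157 - 20178 = -20021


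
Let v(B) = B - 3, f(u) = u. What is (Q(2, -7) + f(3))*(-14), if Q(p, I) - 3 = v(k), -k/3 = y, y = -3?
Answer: -168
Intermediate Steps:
k = 9 (k = -3*(-3) = 9)
v(B) = -3 + B
Q(p, I) = 9 (Q(p, I) = 3 + (-3 + 9) = 3 + 6 = 9)
(Q(2, -7) + f(3))*(-14) = (9 + 3)*(-14) = 12*(-14) = -168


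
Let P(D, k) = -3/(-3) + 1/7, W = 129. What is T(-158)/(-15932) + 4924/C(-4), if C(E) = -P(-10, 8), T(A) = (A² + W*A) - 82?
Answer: -34323761/7966 ≈ -4308.8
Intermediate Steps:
P(D, k) = 8/7 (P(D, k) = -3*(-⅓) + 1*(⅐) = 1 + ⅐ = 8/7)
T(A) = -82 + A² + 129*A (T(A) = (A² + 129*A) - 82 = -82 + A² + 129*A)
C(E) = -8/7 (C(E) = -1*8/7 = -8/7)
T(-158)/(-15932) + 4924/C(-4) = (-82 + (-158)² + 129*(-158))/(-15932) + 4924/(-8/7) = (-82 + 24964 - 20382)*(-1/15932) + 4924*(-7/8) = 4500*(-1/15932) - 8617/2 = -1125/3983 - 8617/2 = -34323761/7966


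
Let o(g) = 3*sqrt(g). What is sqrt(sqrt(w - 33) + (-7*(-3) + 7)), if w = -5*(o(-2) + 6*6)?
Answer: sqrt(28 + sqrt(3)*sqrt(-71 - 5*I*sqrt(2))) ≈ 5.5206 - 1.3235*I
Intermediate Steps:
w = -180 - 15*I*sqrt(2) (w = -5*(3*sqrt(-2) + 6*6) = -5*(3*(I*sqrt(2)) + 36) = -5*(3*I*sqrt(2) + 36) = -5*(36 + 3*I*sqrt(2)) = -180 - 15*I*sqrt(2) ≈ -180.0 - 21.213*I)
sqrt(sqrt(w - 33) + (-7*(-3) + 7)) = sqrt(sqrt((-180 - 15*I*sqrt(2)) - 33) + (-7*(-3) + 7)) = sqrt(sqrt(-213 - 15*I*sqrt(2)) + (21 + 7)) = sqrt(sqrt(-213 - 15*I*sqrt(2)) + 28) = sqrt(28 + sqrt(-213 - 15*I*sqrt(2)))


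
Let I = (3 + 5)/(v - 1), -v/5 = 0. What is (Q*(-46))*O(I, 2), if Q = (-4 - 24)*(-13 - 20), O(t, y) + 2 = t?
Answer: 425040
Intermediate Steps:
v = 0 (v = -5*0 = 0)
I = -8 (I = (3 + 5)/(0 - 1) = 8/(-1) = 8*(-1) = -8)
O(t, y) = -2 + t
Q = 924 (Q = -28*(-33) = 924)
(Q*(-46))*O(I, 2) = (924*(-46))*(-2 - 8) = -42504*(-10) = 425040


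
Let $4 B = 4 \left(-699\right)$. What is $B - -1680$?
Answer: $981$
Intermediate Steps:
$B = -699$ ($B = \frac{4 \left(-699\right)}{4} = \frac{1}{4} \left(-2796\right) = -699$)
$B - -1680 = -699 - -1680 = -699 + 1680 = 981$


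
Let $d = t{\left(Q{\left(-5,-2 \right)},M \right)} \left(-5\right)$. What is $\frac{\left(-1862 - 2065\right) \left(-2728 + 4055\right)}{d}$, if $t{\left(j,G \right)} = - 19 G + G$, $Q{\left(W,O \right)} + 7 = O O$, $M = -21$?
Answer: $\frac{248149}{90} \approx 2757.2$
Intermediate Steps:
$Q{\left(W,O \right)} = -7 + O^{2}$ ($Q{\left(W,O \right)} = -7 + O O = -7 + O^{2}$)
$t{\left(j,G \right)} = - 18 G$
$d = -1890$ ($d = \left(-18\right) \left(-21\right) \left(-5\right) = 378 \left(-5\right) = -1890$)
$\frac{\left(-1862 - 2065\right) \left(-2728 + 4055\right)}{d} = \frac{\left(-1862 - 2065\right) \left(-2728 + 4055\right)}{-1890} = \left(-3927\right) 1327 \left(- \frac{1}{1890}\right) = \left(-5211129\right) \left(- \frac{1}{1890}\right) = \frac{248149}{90}$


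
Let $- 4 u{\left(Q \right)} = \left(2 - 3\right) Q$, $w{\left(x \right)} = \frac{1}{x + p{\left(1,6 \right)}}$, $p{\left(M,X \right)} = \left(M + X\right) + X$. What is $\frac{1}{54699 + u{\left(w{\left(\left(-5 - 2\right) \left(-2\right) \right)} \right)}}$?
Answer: $\frac{108}{5907493} \approx 1.8282 \cdot 10^{-5}$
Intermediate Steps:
$p{\left(M,X \right)} = M + 2 X$
$w{\left(x \right)} = \frac{1}{13 + x}$ ($w{\left(x \right)} = \frac{1}{x + \left(1 + 2 \cdot 6\right)} = \frac{1}{x + \left(1 + 12\right)} = \frac{1}{x + 13} = \frac{1}{13 + x}$)
$u{\left(Q \right)} = \frac{Q}{4}$ ($u{\left(Q \right)} = - \frac{\left(2 - 3\right) Q}{4} = - \frac{\left(-1\right) Q}{4} = \frac{Q}{4}$)
$\frac{1}{54699 + u{\left(w{\left(\left(-5 - 2\right) \left(-2\right) \right)} \right)}} = \frac{1}{54699 + \frac{1}{4 \left(13 + \left(-5 - 2\right) \left(-2\right)\right)}} = \frac{1}{54699 + \frac{1}{4 \left(13 - -14\right)}} = \frac{1}{54699 + \frac{1}{4 \left(13 + 14\right)}} = \frac{1}{54699 + \frac{1}{4 \cdot 27}} = \frac{1}{54699 + \frac{1}{4} \cdot \frac{1}{27}} = \frac{1}{54699 + \frac{1}{108}} = \frac{1}{\frac{5907493}{108}} = \frac{108}{5907493}$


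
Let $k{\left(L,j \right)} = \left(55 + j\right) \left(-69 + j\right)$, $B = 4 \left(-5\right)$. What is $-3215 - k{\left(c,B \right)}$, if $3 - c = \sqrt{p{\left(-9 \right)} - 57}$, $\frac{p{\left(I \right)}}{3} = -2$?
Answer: $-100$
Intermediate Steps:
$p{\left(I \right)} = -6$ ($p{\left(I \right)} = 3 \left(-2\right) = -6$)
$c = 3 - 3 i \sqrt{7}$ ($c = 3 - \sqrt{-6 - 57} = 3 - \sqrt{-63} = 3 - 3 i \sqrt{7} \approx 3.0 - 7.9373 i$)
$B = -20$
$k{\left(L,j \right)} = \left(-69 + j\right) \left(55 + j\right)$
$-3215 - k{\left(c,B \right)} = -3215 - \left(-3795 + \left(-20\right)^{2} - -280\right) = -3215 - \left(-3795 + 400 + 280\right) = -3215 - -3115 = -3215 + 3115 = -100$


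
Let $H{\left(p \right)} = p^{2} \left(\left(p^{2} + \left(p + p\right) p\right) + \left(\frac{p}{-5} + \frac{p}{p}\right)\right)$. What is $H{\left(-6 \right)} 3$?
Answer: $\frac{59508}{5} \approx 11902.0$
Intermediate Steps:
$H{\left(p \right)} = p^{2} \left(1 + 3 p^{2} - \frac{p}{5}\right)$ ($H{\left(p \right)} = p^{2} \left(\left(p^{2} + 2 p p\right) + \left(p \left(- \frac{1}{5}\right) + 1\right)\right) = p^{2} \left(\left(p^{2} + 2 p^{2}\right) - \left(-1 + \frac{p}{5}\right)\right) = p^{2} \left(3 p^{2} - \left(-1 + \frac{p}{5}\right)\right) = p^{2} \left(1 + 3 p^{2} - \frac{p}{5}\right)$)
$H{\left(-6 \right)} 3 = \frac{\left(-6\right)^{2} \left(5 - -6 + 15 \left(-6\right)^{2}\right)}{5} \cdot 3 = \frac{1}{5} \cdot 36 \left(5 + 6 + 15 \cdot 36\right) 3 = \frac{1}{5} \cdot 36 \left(5 + 6 + 540\right) 3 = \frac{1}{5} \cdot 36 \cdot 551 \cdot 3 = \frac{19836}{5} \cdot 3 = \frac{59508}{5}$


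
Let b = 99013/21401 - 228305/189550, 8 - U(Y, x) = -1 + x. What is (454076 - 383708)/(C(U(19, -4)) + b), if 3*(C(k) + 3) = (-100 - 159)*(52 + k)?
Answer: -171271189448640/13657408636733 ≈ -12.541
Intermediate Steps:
U(Y, x) = 9 - x (U(Y, x) = 8 - (-1 + x) = 8 + (1 - x) = 9 - x)
C(k) = -13477/3 - 259*k/3 (C(k) = -3 + ((-100 - 159)*(52 + k))/3 = -3 + (-259*(52 + k))/3 = -3 + (-13468 - 259*k)/3 = -3 + (-13468/3 - 259*k/3) = -13477/3 - 259*k/3)
b = 2776391769/811311910 (b = 99013*(1/21401) - 228305*1/189550 = 99013/21401 - 45661/37910 = 2776391769/811311910 ≈ 3.4221)
(454076 - 383708)/(C(U(19, -4)) + b) = (454076 - 383708)/((-13477/3 - 259*(9 - 1*(-4))/3) + 2776391769/811311910) = 70368/((-13477/3 - 259*(9 + 4)/3) + 2776391769/811311910) = 70368/((-13477/3 - 259/3*13) + 2776391769/811311910) = 70368/((-13477/3 - 3367/3) + 2776391769/811311910) = 70368/(-16844/3 + 2776391769/811311910) = 70368/(-13657408636733/2433935730) = 70368*(-2433935730/13657408636733) = -171271189448640/13657408636733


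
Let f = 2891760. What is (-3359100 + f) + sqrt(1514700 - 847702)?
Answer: -467340 + sqrt(666998) ≈ -4.6652e+5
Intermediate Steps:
(-3359100 + f) + sqrt(1514700 - 847702) = (-3359100 + 2891760) + sqrt(1514700 - 847702) = -467340 + sqrt(666998)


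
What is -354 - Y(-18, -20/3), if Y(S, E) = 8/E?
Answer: -1764/5 ≈ -352.80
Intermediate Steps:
-354 - Y(-18, -20/3) = -354 - 8/((-20/3)) = -354 - 8/((-20*⅓)) = -354 - 8/(-20/3) = -354 - 8*(-3)/20 = -354 - 1*(-6/5) = -354 + 6/5 = -1764/5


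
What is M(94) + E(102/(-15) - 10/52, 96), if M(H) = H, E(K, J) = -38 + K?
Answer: 6371/130 ≈ 49.008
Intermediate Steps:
M(94) + E(102/(-15) - 10/52, 96) = 94 + (-38 + (102/(-15) - 10/52)) = 94 + (-38 + (102*(-1/15) - 10*1/52)) = 94 + (-38 + (-34/5 - 5/26)) = 94 + (-38 - 909/130) = 94 - 5849/130 = 6371/130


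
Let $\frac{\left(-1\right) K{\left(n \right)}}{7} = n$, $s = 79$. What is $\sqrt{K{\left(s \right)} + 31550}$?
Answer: $\sqrt{30997} \approx 176.06$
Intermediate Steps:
$K{\left(n \right)} = - 7 n$
$\sqrt{K{\left(s \right)} + 31550} = \sqrt{\left(-7\right) 79 + 31550} = \sqrt{-553 + 31550} = \sqrt{30997}$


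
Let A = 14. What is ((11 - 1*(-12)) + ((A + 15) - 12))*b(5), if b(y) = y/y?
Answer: 40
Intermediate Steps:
b(y) = 1
((11 - 1*(-12)) + ((A + 15) - 12))*b(5) = ((11 - 1*(-12)) + ((14 + 15) - 12))*1 = ((11 + 12) + (29 - 12))*1 = (23 + 17)*1 = 40*1 = 40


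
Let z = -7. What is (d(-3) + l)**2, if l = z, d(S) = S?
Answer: 100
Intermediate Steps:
l = -7
(d(-3) + l)**2 = (-3 - 7)**2 = (-10)**2 = 100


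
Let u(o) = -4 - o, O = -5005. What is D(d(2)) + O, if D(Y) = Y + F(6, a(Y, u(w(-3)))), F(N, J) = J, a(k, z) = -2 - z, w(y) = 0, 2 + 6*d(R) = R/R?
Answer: -30019/6 ≈ -5003.2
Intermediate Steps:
d(R) = -1/6 (d(R) = -1/3 + (R/R)/6 = -1/3 + (1/6)*1 = -1/3 + 1/6 = -1/6)
D(Y) = 2 + Y (D(Y) = Y + (-2 - (-4 - 1*0)) = Y + (-2 - (-4 + 0)) = Y + (-2 - 1*(-4)) = Y + (-2 + 4) = Y + 2 = 2 + Y)
D(d(2)) + O = (2 - 1/6) - 5005 = 11/6 - 5005 = -30019/6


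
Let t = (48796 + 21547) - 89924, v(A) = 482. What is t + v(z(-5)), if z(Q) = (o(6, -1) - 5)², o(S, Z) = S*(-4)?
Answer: -19099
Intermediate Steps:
o(S, Z) = -4*S
z(Q) = 841 (z(Q) = (-4*6 - 5)² = (-24 - 5)² = (-29)² = 841)
t = -19581 (t = 70343 - 89924 = -19581)
t + v(z(-5)) = -19581 + 482 = -19099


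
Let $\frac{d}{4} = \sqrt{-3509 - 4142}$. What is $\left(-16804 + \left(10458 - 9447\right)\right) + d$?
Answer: $-15793 + 4 i \sqrt{7651} \approx -15793.0 + 349.88 i$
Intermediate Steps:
$d = 4 i \sqrt{7651}$ ($d = 4 \sqrt{-3509 - 4142} = 4 \sqrt{-7651} = 4 i \sqrt{7651} \approx 349.88 i$)
$\left(-16804 + \left(10458 - 9447\right)\right) + d = \left(-16804 + \left(10458 - 9447\right)\right) + 4 i \sqrt{7651} = \left(-16804 + 1011\right) + 4 i \sqrt{7651} = -15793 + 4 i \sqrt{7651}$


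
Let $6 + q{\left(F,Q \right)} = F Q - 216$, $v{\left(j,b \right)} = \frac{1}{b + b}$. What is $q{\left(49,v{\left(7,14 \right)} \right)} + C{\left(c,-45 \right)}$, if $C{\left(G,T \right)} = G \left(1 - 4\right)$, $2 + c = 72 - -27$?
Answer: $- \frac{2045}{4} \approx -511.25$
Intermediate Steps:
$v{\left(j,b \right)} = \frac{1}{2 b}$
$q{\left(F,Q \right)} = -222 + F Q$ ($q{\left(F,Q \right)} = -6 + \left(F Q - 216\right) = -6 + \left(-216 + F Q\right) = -222 + F Q$)
$c = 97$ ($c = -2 + \left(72 - -27\right) = -2 + \left(72 + 27\right) = -2 + 99 = 97$)
$C{\left(G,T \right)} = - 3 G$ ($C{\left(G,T \right)} = G \left(-3\right) = - 3 G$)
$q{\left(49,v{\left(7,14 \right)} \right)} + C{\left(c,-45 \right)} = \left(-222 + 49 \frac{1}{2 \cdot 14}\right) - 291 = \left(-222 + 49 \cdot \frac{1}{2} \cdot \frac{1}{14}\right) - 291 = \left(-222 + 49 \cdot \frac{1}{28}\right) - 291 = \left(-222 + \frac{7}{4}\right) - 291 = - \frac{881}{4} - 291 = - \frac{2045}{4}$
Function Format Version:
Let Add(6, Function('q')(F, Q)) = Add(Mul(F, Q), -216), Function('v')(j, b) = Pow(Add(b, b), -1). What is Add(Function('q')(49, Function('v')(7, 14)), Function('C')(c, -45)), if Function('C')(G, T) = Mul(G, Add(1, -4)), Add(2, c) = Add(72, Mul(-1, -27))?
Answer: Rational(-2045, 4) ≈ -511.25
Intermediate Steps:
Function('v')(j, b) = Mul(Rational(1, 2), Pow(b, -1)) (Function('v')(j, b) = Pow(Mul(2, b), -1) = Mul(Rational(1, 2), Pow(b, -1)))
Function('q')(F, Q) = Add(-222, Mul(F, Q)) (Function('q')(F, Q) = Add(-6, Add(Mul(F, Q), -216)) = Add(-6, Add(-216, Mul(F, Q))) = Add(-222, Mul(F, Q)))
c = 97 (c = Add(-2, Add(72, Mul(-1, -27))) = Add(-2, Add(72, 27)) = Add(-2, 99) = 97)
Function('C')(G, T) = Mul(-3, G) (Function('C')(G, T) = Mul(G, -3) = Mul(-3, G))
Add(Function('q')(49, Function('v')(7, 14)), Function('C')(c, -45)) = Add(Add(-222, Mul(49, Mul(Rational(1, 2), Pow(14, -1)))), Mul(-3, 97)) = Add(Add(-222, Mul(49, Mul(Rational(1, 2), Rational(1, 14)))), -291) = Add(Add(-222, Mul(49, Rational(1, 28))), -291) = Add(Add(-222, Rational(7, 4)), -291) = Add(Rational(-881, 4), -291) = Rational(-2045, 4)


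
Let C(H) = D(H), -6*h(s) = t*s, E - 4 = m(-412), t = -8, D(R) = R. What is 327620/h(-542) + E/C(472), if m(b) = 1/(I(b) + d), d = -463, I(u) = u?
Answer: -50739199271/111923000 ≈ -453.34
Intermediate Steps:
m(b) = 1/(-463 + b) (m(b) = 1/(b - 463) = 1/(-463 + b))
E = 3499/875 (E = 4 + 1/(-463 - 412) = 4 + 1/(-875) = 4 - 1/875 = 3499/875 ≈ 3.9989)
h(s) = 4*s/3 (h(s) = -(-4)*s/3 = 4*s/3)
C(H) = H
327620/h(-542) + E/C(472) = 327620/(((4/3)*(-542))) + (3499/875)/472 = 327620/(-2168/3) + (3499/875)*(1/472) = 327620*(-3/2168) + 3499/413000 = -245715/542 + 3499/413000 = -50739199271/111923000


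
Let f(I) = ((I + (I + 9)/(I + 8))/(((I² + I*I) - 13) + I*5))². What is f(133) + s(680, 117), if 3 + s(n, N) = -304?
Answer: -316931274272771/1032349474116 ≈ -307.00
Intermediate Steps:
s(n, N) = -307 (s(n, N) = -3 - 304 = -307)
f(I) = (I + (9 + I)/(8 + I))²/(-13 + 2*I² + 5*I)² (f(I) = ((I + (9 + I)/(8 + I))/(((I² + I²) - 13) + 5*I))² = ((I + (9 + I)/(8 + I))/((2*I² - 13) + 5*I))² = ((I + (9 + I)/(8 + I))/((-13 + 2*I²) + 5*I))² = ((I + (9 + I)/(8 + I))/(-13 + 2*I² + 5*I))² = (I + (9 + I)/(8 + I))²/(-13 + 2*I² + 5*I)²)
f(133) + s(680, 117) = (9 + 133² + 9*133)²/((8 + 133)²*(-13 + 2*133² + 5*133)²) - 307 = (9 + 17689 + 1197)²/(141²*(-13 + 2*17689 + 665)²) - 307 = (1/19881)*18895²/(-13 + 35378 + 665)² - 307 = (1/19881)*357021025/36030² - 307 = (1/19881)*(1/1298160900)*357021025 - 307 = 14280841/1032349474116 - 307 = -316931274272771/1032349474116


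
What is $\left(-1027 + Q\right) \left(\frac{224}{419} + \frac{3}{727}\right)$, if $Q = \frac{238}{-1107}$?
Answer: $- \frac{186608226335}{337206591} \approx -553.39$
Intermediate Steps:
$Q = - \frac{238}{1107}$ ($Q = 238 \left(- \frac{1}{1107}\right) = - \frac{238}{1107} \approx -0.215$)
$\left(-1027 + Q\right) \left(\frac{224}{419} + \frac{3}{727}\right) = \left(-1027 - \frac{238}{1107}\right) \left(\frac{224}{419} + \frac{3}{727}\right) = - \frac{1137127 \left(224 \cdot \frac{1}{419} + 3 \cdot \frac{1}{727}\right)}{1107} = - \frac{1137127 \left(\frac{224}{419} + \frac{3}{727}\right)}{1107} = \left(- \frac{1137127}{1107}\right) \frac{164105}{304613} = - \frac{186608226335}{337206591}$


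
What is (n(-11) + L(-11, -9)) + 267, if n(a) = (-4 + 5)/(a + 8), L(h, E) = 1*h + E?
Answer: 740/3 ≈ 246.67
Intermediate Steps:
L(h, E) = E + h (L(h, E) = h + E = E + h)
n(a) = 1/(8 + a)
(n(-11) + L(-11, -9)) + 267 = (1/(8 - 11) + (-9 - 11)) + 267 = (1/(-3) - 20) + 267 = (-⅓ - 20) + 267 = -61/3 + 267 = 740/3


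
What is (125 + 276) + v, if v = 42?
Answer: 443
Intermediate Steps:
(125 + 276) + v = (125 + 276) + 42 = 401 + 42 = 443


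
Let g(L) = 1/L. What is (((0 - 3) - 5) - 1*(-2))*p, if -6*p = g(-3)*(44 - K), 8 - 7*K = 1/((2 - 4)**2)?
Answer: -1201/84 ≈ -14.298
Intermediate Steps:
K = 31/28 (K = 8/7 - 1/(7*(2 - 4)**2) = 8/7 - 1/(7*((-2)**2)) = 8/7 - 1/7/4 = 8/7 - 1/7*1/4 = 8/7 - 1/28 = 31/28 ≈ 1.1071)
p = 1201/504 (p = -(44 - 1*31/28)/(6*(-3)) = -(-1)*(44 - 31/28)/18 = -(-1)*1201/(18*28) = -1/6*(-1201/84) = 1201/504 ≈ 2.3829)
(((0 - 3) - 5) - 1*(-2))*p = (((0 - 3) - 5) - 1*(-2))*(1201/504) = ((-3 - 5) + 2)*(1201/504) = (-8 + 2)*(1201/504) = -6*1201/504 = -1201/84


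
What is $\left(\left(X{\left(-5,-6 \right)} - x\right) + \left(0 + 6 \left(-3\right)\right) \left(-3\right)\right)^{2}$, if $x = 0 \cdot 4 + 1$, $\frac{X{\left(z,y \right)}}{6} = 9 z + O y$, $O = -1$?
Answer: $32761$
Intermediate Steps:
$X{\left(z,y \right)} = - 6 y + 54 z$ ($X{\left(z,y \right)} = 6 \left(9 z - y\right) = 6 \left(- y + 9 z\right) = - 6 y + 54 z$)
$x = 1$ ($x = 0 + 1 = 1$)
$\left(\left(X{\left(-5,-6 \right)} - x\right) + \left(0 + 6 \left(-3\right)\right) \left(-3\right)\right)^{2} = \left(\left(\left(\left(-6\right) \left(-6\right) + 54 \left(-5\right)\right) - 1\right) + \left(0 + 6 \left(-3\right)\right) \left(-3\right)\right)^{2} = \left(\left(\left(36 - 270\right) - 1\right) + \left(0 - 18\right) \left(-3\right)\right)^{2} = \left(\left(-234 - 1\right) - -54\right)^{2} = \left(-235 + 54\right)^{2} = \left(-181\right)^{2} = 32761$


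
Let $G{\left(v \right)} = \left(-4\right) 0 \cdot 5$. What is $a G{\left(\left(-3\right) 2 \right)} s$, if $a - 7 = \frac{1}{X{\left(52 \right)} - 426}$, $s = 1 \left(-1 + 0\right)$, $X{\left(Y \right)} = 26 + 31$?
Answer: $0$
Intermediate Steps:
$X{\left(Y \right)} = 57$
$G{\left(v \right)} = 0$ ($G{\left(v \right)} = 0 \cdot 5 = 0$)
$s = -1$ ($s = 1 \left(-1\right) = -1$)
$a = \frac{2582}{369}$ ($a = 7 + \frac{1}{57 - 426} = 7 + \frac{1}{-369} = 7 - \frac{1}{369} = \frac{2582}{369} \approx 6.9973$)
$a G{\left(\left(-3\right) 2 \right)} s = \frac{2582 \cdot 0 \left(-1\right)}{369} = \frac{2582}{369} \cdot 0 = 0$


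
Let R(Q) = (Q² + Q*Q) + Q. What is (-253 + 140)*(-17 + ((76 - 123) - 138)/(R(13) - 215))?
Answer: 282161/136 ≈ 2074.7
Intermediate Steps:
R(Q) = Q + 2*Q² (R(Q) = (Q² + Q²) + Q = 2*Q² + Q = Q + 2*Q²)
(-253 + 140)*(-17 + ((76 - 123) - 138)/(R(13) - 215)) = (-253 + 140)*(-17 + ((76 - 123) - 138)/(13*(1 + 2*13) - 215)) = -113*(-17 + (-47 - 138)/(13*(1 + 26) - 215)) = -113*(-17 - 185/(13*27 - 215)) = -113*(-17 - 185/(351 - 215)) = -113*(-17 - 185/136) = -113*(-2497/136) = 282161/136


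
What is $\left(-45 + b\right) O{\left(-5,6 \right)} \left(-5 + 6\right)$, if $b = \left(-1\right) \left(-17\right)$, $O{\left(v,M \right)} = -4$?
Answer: $112$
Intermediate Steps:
$b = 17$
$\left(-45 + b\right) O{\left(-5,6 \right)} \left(-5 + 6\right) = \left(-45 + 17\right) \left(- 4 \left(-5 + 6\right)\right) = - 28 \left(\left(-4\right) 1\right) = \left(-28\right) \left(-4\right) = 112$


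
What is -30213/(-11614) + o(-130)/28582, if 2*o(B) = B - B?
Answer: 30213/11614 ≈ 2.6014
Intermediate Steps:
o(B) = 0 (o(B) = (B - B)/2 = (1/2)*0 = 0)
-30213/(-11614) + o(-130)/28582 = -30213/(-11614) + 0/28582 = -30213*(-1/11614) + 0*(1/28582) = 30213/11614 + 0 = 30213/11614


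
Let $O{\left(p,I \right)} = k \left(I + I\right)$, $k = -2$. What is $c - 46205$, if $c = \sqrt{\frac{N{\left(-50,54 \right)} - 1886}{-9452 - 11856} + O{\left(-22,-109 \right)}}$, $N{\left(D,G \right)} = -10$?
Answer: $-46205 + \frac{\sqrt{12374866042}}{5327} \approx -46184.0$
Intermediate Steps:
$O{\left(p,I \right)} = - 4 I$ ($O{\left(p,I \right)} = - 2 \left(I + I\right) = - 2 \cdot 2 I = - 4 I$)
$c = \frac{\sqrt{12374866042}}{5327}$ ($c = \sqrt{\frac{-10 - 1886}{-9452 - 11856} - -436} = \sqrt{- \frac{1896}{-21308} + 436} = \sqrt{\left(-1896\right) \left(- \frac{1}{21308}\right) + 436} = \sqrt{\frac{474}{5327} + 436} = \sqrt{\frac{2323046}{5327}} = \frac{\sqrt{12374866042}}{5327} \approx 20.883$)
$c - 46205 = \frac{\sqrt{12374866042}}{5327} - 46205 = -46205 + \frac{\sqrt{12374866042}}{5327}$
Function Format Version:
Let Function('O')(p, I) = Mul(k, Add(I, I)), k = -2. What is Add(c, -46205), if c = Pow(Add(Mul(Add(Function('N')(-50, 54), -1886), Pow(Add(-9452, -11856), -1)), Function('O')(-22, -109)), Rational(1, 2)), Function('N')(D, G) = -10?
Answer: Add(-46205, Mul(Rational(1, 5327), Pow(12374866042, Rational(1, 2)))) ≈ -46184.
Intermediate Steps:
Function('O')(p, I) = Mul(-4, I) (Function('O')(p, I) = Mul(-2, Add(I, I)) = Mul(-2, Mul(2, I)) = Mul(-4, I))
c = Mul(Rational(1, 5327), Pow(12374866042, Rational(1, 2))) (c = Pow(Add(Mul(Add(-10, -1886), Pow(Add(-9452, -11856), -1)), Mul(-4, -109)), Rational(1, 2)) = Pow(Add(Mul(-1896, Pow(-21308, -1)), 436), Rational(1, 2)) = Pow(Add(Mul(-1896, Rational(-1, 21308)), 436), Rational(1, 2)) = Pow(Add(Rational(474, 5327), 436), Rational(1, 2)) = Pow(Rational(2323046, 5327), Rational(1, 2)) = Mul(Rational(1, 5327), Pow(12374866042, Rational(1, 2))) ≈ 20.883)
Add(c, -46205) = Add(Mul(Rational(1, 5327), Pow(12374866042, Rational(1, 2))), -46205) = Add(-46205, Mul(Rational(1, 5327), Pow(12374866042, Rational(1, 2))))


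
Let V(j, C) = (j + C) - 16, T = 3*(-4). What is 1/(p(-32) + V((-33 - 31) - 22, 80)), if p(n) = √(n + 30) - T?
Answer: -5/51 - I*√2/102 ≈ -0.098039 - 0.013865*I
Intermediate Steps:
T = -12
V(j, C) = -16 + C + j (V(j, C) = (C + j) - 16 = -16 + C + j)
p(n) = 12 + √(30 + n) (p(n) = √(n + 30) - 1*(-12) = √(30 + n) + 12 = 12 + √(30 + n))
1/(p(-32) + V((-33 - 31) - 22, 80)) = 1/((12 + √(30 - 32)) + (-16 + 80 + ((-33 - 31) - 22))) = 1/((12 + √(-2)) + (-16 + 80 + (-64 - 22))) = 1/((12 + I*√2) + (-16 + 80 - 86)) = 1/((12 + I*√2) - 22) = 1/(-10 + I*√2)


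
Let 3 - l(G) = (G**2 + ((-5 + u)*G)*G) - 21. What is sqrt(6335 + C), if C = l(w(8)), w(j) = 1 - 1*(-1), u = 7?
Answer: sqrt(6347) ≈ 79.668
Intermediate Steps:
w(j) = 2 (w(j) = 1 + 1 = 2)
l(G) = 24 - 3*G**2 (l(G) = 3 - ((G**2 + ((-5 + 7)*G)*G) - 21) = 3 - ((G**2 + (2*G)*G) - 21) = 3 - ((G**2 + 2*G**2) - 21) = 3 - (3*G**2 - 21) = 3 - (-21 + 3*G**2) = 3 + (21 - 3*G**2) = 24 - 3*G**2)
C = 12 (C = 24 - 3*2**2 = 24 - 3*4 = 24 - 12 = 12)
sqrt(6335 + C) = sqrt(6335 + 12) = sqrt(6347)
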